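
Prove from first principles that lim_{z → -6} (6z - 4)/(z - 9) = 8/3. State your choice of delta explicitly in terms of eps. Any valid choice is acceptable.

Suppose eps > 0. We want delta > 0 with 0 < |z + 6| < delta ⇒ |(6z - 4)/(z - 9) − (8/3)| < eps.
Combining over a common denominator, (6z - 4)/(z - 9) − (8/3) = [(6z - 4)·(-15) − (-40)·(z - 9)] / [(-15)·(z - 9)] = -50(z + 6) / ((-15)(z - 9)).
So |(6z - 4)/(z - 9) − (8/3)| = 50|z + 6| / (15·|z − 9|).
Require delta ≤ 15/2, so |z − 9| ≥ |-15| − |z + 6| > 15 − 15/2 = 15/2.
Hence |(6z - 4)/(z - 9) − (8/3)| < 50|z + 6|/(15·(15/2)) = (4/9)|z + 6|, which is < eps once |z + 6| < (9/4)eps.
Take delta = min(15/2, (9/4)eps). Then 0 < |z + 6| < delta forces both bounds, so |(6z - 4)/(z - 9) − (8/3)| < eps.

delta = min(15/2, (9/4)eps)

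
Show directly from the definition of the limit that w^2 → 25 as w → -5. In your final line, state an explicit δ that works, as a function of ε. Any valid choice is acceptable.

Let ε > 0 be given. We seek δ > 0 with 0 < |w + 5| < δ ⇒ |w^2 − 25| < ε.
Factor: w^2 − 25 = (w + 5)(w - 5), so |w^2 − 25| = |w + 5|·|w - 5|.
Impose δ ≤ 2 so that |w| < 7; then |w - 5| ≤ 12.
Hence |w^2 − 25| ≤ 12|w + 5|, which is < ε once |w + 5| < ε/12.
Take δ = min(2, ε/12). If 0 < |w + 5| < δ then both bounds hold and |w^2 − 25| ≤ 12|w + 5| < 12·(ε/12) = ε.

δ = min(2, ε/12)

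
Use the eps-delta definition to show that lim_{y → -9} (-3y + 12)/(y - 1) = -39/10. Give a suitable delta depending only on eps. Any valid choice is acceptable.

delta = min(5, (50/9)eps)

Let eps > 0 be given. We want delta > 0 with 0 < |y + 9| < delta ⇒ |(-3y + 12)/(y - 1) + 39/10| < eps.
Combining over a common denominator, (-3y + 12)/(y - 1) + 39/10 = [(-3y + 12)·(-10) − 39·(y - 1)] / [(-10)·(y - 1)] = -9(y + 9) / ((-10)(y - 1)).
So |(-3y + 12)/(y - 1) + 39/10| = 9|y + 9| / (10·|y − 1|).
Restrict delta ≤ 5. Then |y + 9| < 5 gives |y − 1| = |(y + 9) + (-10)| ≥ 10 − 5 = 5.
Hence |(-3y + 12)/(y - 1) + 39/10| < 9|y + 9|/(10·5) = (9/50)|y + 9|, which is < eps once |y + 9| < (50/9)eps.
Take delta = min(5, (50/9)eps). Then 0 < |y + 9| < delta forces both bounds, so |(-3y + 12)/(y - 1) + 39/10| < eps.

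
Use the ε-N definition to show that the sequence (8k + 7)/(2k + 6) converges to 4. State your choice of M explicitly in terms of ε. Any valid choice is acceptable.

M = (17/2)/ε

Let ε > 0. For k ≥ 1, |(8k + 7)/(2k + 6) − 4| = |-34|/(2(2k + 6)) = 34/(2(2k + 6)).
Since 2k + 6 ≥ 2k for k ≥ 1, this is ≤ 34/(2·2k) = (17/2)/k.
So |(8k + 7)/(2k + 6) − 4| < ε whenever k > (17/2)/ε.
Take M = (17/2)/ε. If k > M then |(8k + 7)/(2k + 6) − 4| ≤ (17/2)/k < ε.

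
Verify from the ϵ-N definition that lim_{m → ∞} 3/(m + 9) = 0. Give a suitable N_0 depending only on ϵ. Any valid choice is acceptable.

Suppose ϵ > 0. For m ≥ 1, |3/(m + 9) − 0| = 3/(m + 9) ≤ 3/m.
We need 3/m < ϵ, i.e. m > 3/ϵ.
Take N_0 = 3/ϵ. If m > N_0 then |3/(m + 9)| ≤ 3/m < ϵ.

N_0 = 3/ϵ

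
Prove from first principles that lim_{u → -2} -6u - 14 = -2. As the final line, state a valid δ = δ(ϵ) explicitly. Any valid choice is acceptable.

δ = ϵ/6

Fix ϵ > 0. We need δ > 0 so that 0 < |u + 2| < δ implies |(-6u - 14) + 2| < ϵ.
Since (-6u - 14) + 2 = -6(u + 2), we have |(-6u - 14) + 2| = 6|u + 2|.
So 6|u + 2| < ϵ exactly when |u + 2| < ϵ/6.
Take δ = ϵ/6. If 0 < |u + 2| < δ then |(-6u - 14) + 2| = 6|u + 2| < 6·(ϵ/6) = ϵ.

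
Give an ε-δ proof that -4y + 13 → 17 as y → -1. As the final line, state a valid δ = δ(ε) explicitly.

δ = ε/4

Let ε > 0. We need δ > 0 so that 0 < |y + 1| < δ implies |(-4y + 13) − 17| < ε.
|(-4y + 13) − 17| = |-4y - 4| = 4|y + 1|.
So 4|y + 1| < ε exactly when |y + 1| < ε/4.
Take δ = ε/4. If 0 < |y + 1| < δ then |(-4y + 13) − 17| = 4|y + 1| < 4·(ε/4) = ε.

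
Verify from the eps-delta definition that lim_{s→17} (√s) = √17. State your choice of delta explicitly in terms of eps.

delta = min(17, √17·eps)

Let eps > 0 be given. We want delta > 0 such that 0 < |s − 17| < delta implies |√s − √17| < eps.
Multiplying by the conjugate, |√s − √17| = |s − 17|/(√s + √17).
Restrict delta ≤ 17 so that |s − 17| < 17 forces s > 0, and then √s + √17 > √17.
Hence |√s − √17| < |s − 17|/√17, which is < eps once |s − 17| < √17·eps.
Take delta = min(17, √17·eps). If 0 < |s − 17| < delta then s > 0 and |√s − √17| < |s − 17|/√17 < eps.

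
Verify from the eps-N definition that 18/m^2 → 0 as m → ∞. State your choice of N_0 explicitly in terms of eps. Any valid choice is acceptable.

Let eps > 0 be given. For m ≥ 1, |18/m^2 − 0| = 18/m^2.
18/m^2 < eps ⇔ m^2 > 18/eps ⇔ m > (18/eps)^{1/2}.
Take N_0 = (18/eps)^{1/2}. Then m > N_0 implies 18/m^2 < eps.

N_0 = (18/eps)^{1/2}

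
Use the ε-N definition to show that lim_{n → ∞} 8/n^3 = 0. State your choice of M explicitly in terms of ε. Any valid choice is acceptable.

Let ε > 0 be given. For n ≥ 1, |8/n^3 − 0| = 8/n^3.
8/n^3 < ε ⇔ n^3 > 8/ε ⇔ n > (8/ε)^{1/3}.
Take M = (8/ε)^{1/3}. Then n > M implies 8/n^3 < ε.

M = (8/ε)^{1/3}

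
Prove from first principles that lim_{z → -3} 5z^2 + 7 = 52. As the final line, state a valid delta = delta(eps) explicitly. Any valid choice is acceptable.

Suppose eps > 0. We want delta > 0 such that 0 < |z + 3| < delta implies |(5z^2 + 7) − 52| < eps.
(5z^2 + 7) − 52 = 5z^2 - 45 = (z + 3)(5z - 15).
So |(5z^2 + 7) − 52| = |z + 3|·|5z - 15|.
Require delta ≤ 1. Then |z + 3| < 1 gives |z| < 4, and by the triangle inequality |5z - 15| ≤ 5·4 + 15 = 35.
Hence |(5z^2 + 7) − 52| ≤ 35|z + 3| < eps provided |z + 3| < eps/35.
Choosing delta = min(1, eps/35) ensures both conditions, hence |(5z^2 + 7) − 52| < eps.

delta = min(1, eps/35)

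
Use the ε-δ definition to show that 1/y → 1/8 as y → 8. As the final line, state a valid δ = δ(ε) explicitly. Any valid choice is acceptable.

Let ε > 0 be given. We seek δ > 0 such that 0 < |y − 8| < δ implies |1/y − (1/8)| < ε.
|1/y − (1/8)| = |8 − y|/(8·|y|) = |y − 8|/(8|y|).
Restrict δ ≤ 4. Then |y − 8| < 4 gives |y| > 4, so 8|y| > 32.
Then |1/y − (1/8)| < |y − 8|/32, which is < ε when |y − 8| < 32ε.
Take δ = min(4, 32ε). Then 0 < |y − 8| < δ gives both |y − 8| < 4 and |y − 8| < 32ε, so |1/y − (1/8)| < ε.

δ = min(4, 32ε)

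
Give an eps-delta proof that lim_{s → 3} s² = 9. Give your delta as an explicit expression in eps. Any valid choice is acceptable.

Fix eps > 0. We seek delta > 0 with 0 < |s − 3| < delta ⇒ |s² − 9| < eps.
Factor: s² − 9 = (s − 3)(s + 3), so |s² − 9| = |s − 3|·|s + 3|.
Restrict delta ≤ 1. Then |s − 3| < 1 gives |s| < 4, so by the triangle inequality |s + 3| ≤ 4 + 3 = 7.
Hence |s² − 9| ≤ 7|s − 3|, which is < eps once |s − 3| < eps/7.
Take delta = min(1, eps/7). If 0 < |s − 3| < delta then both bounds hold and |s² − 9| ≤ 7|s − 3| < 7·(eps/7) = eps.

delta = min(1, eps/7)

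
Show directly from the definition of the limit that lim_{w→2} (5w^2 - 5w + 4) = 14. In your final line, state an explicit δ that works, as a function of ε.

Let ε > 0. We want δ > 0 such that 0 < |w − 2| < δ implies |(5w^2 - 5w + 4) − 14| < ε.
(5w^2 - 5w + 4) − 14 = 5w^2 - 5w - 10 = (w − 2)(5w + 5).
So |(5w^2 - 5w + 4) − 14| = |w − 2|·|5w + 5|.
Require δ ≤ 2. Then |w − 2| < 2 gives |w| < 4, and by the triangle inequality |5w + 5| ≤ 5·4 + 5 = 25.
Hence |(5w^2 - 5w + 4) − 14| ≤ 25|w − 2| < ε provided |w − 2| < ε/25.
Choosing δ = min(2, ε/25) ensures both conditions, hence |(5w^2 - 5w + 4) − 14| < ε.

δ = min(2, ε/25)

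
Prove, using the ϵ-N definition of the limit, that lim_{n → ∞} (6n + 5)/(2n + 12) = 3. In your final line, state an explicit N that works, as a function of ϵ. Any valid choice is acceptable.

N = (31/2)/ϵ

Let ϵ > 0 be given. For n ≥ 1, |(6n + 5)/(2n + 12) − 3| = |-62|/(2(2n + 12)) = 62/(2(2n + 12)).
Since 2n + 12 ≥ 2n for n ≥ 1, this is ≤ 62/(2·2n) = (31/2)/n.
So |(6n + 5)/(2n + 12) − 3| < ϵ whenever n > (31/2)/ϵ.
Take N = (31/2)/ϵ. If n > N then |(6n + 5)/(2n + 12) − 3| ≤ (31/2)/n < ϵ.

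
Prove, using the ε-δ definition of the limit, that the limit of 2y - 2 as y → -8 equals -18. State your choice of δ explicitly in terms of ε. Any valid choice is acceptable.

δ = ε/2

Fix ε > 0. We need δ > 0 so that 0 < |y + 8| < δ implies |(2y - 2) + 18| < ε.
|(2y - 2) + 18| = |2y + 16| = 2|y + 8|.
Thus it suffices that |y + 8| < ε/2.
Take δ = ε/2. If 0 < |y + 8| < δ then |(2y - 2) + 18| = 2|y + 8| < 2·(ε/2) = ε.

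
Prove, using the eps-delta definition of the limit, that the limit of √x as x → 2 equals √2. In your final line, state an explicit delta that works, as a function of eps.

Let eps > 0 be given. We want delta > 0 such that 0 < |x − 2| < delta implies |√x − √2| < eps.
Rationalise: √x − √2 = (x − 2)/(√x + √2), so |√x − √2| = |x − 2|/(√x + √2).
Restrict delta ≤ 2 so that |x − 2| < 2 forces x > 0, and then √x + √2 > √2.
Hence |√x − √2| < |x − 2|/√2, which is < eps once |x − 2| < √2·eps.
Take delta = min(2, √2·eps). If 0 < |x − 2| < delta then x > 0 and |√x − √2| < |x − 2|/√2 < eps.

delta = min(2, √2·eps)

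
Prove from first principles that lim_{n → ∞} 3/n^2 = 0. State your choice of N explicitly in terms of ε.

N = (3/ε)^{1/2}

Fix ε > 0. For n ≥ 1, |3/n^2 − 0| = 3/n^2.
3/n^2 < ε ⇔ n^2 > 3/ε ⇔ n > (3/ε)^{1/2}.
Take N = (3/ε)^{1/2}. Then n > N implies 3/n^2 < ε.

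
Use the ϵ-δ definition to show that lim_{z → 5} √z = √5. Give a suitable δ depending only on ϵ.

δ = min(5, √5·ϵ)

Suppose ϵ > 0. We want δ > 0 such that 0 < |z − 5| < δ implies |√z − √5| < ϵ.
Multiplying by the conjugate, |√z − √5| = |z − 5|/(√z + √5).
Restrict δ ≤ 5 so that |z − 5| < 5 forces z > 0, and then √z + √5 > √5.
Hence |√z − √5| < |z − 5|/√5, which is < ϵ once |z − 5| < √5·ϵ.
Take δ = min(5, √5·ϵ). If 0 < |z − 5| < δ then z > 0 and |√z − √5| < |z − 5|/√5 < ϵ.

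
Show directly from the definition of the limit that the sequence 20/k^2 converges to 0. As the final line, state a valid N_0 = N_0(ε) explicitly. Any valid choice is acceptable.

Let ε > 0. For k ≥ 1, |20/k^2 − 0| = 20/k^2.
20/k^2 < ε ⇔ k^2 > 20/ε ⇔ k > (20/ε)^{1/2}.
Take N_0 = (20/ε)^{1/2}. Then k > N_0 implies 20/k^2 < ε.

N_0 = (20/ε)^{1/2}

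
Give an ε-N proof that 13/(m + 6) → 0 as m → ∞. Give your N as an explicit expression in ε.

N = 13/ε

Let ε > 0 be given. For m ≥ 1, |13/(m + 6) − 0| = 13/(m + 6) ≤ 13/m.
We need 13/m < ε, i.e. m > 13/ε.
Take N = 13/ε. If m > N then |13/(m + 6)| ≤ 13/m < ε.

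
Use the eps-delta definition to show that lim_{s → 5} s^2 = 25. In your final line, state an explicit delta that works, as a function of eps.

delta = min(1, eps/11)

Fix eps > 0. We seek delta > 0 with 0 < |s − 5| < delta ⇒ |s^2 − 25| < eps.
Factor: s^2 − 25 = (s − 5)(s + 5), so |s^2 − 25| = |s − 5|·|s + 5|.
Restrict delta ≤ 1. Then |s − 5| < 1 gives |s| < 6, so by the triangle inequality |s + 5| ≤ 6 + 5 = 11.
Hence |s^2 − 25| ≤ 11|s − 5|, which is < eps once |s − 5| < eps/11.
Take delta = min(1, eps/11). If 0 < |s − 5| < delta then both bounds hold and |s^2 − 25| ≤ 11|s − 5| < 11·(eps/11) = eps.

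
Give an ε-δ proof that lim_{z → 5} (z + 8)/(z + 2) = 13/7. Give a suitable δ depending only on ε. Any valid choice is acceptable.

Let ε > 0. We want δ > 0 with 0 < |z − 5| < δ ⇒ |(z + 8)/(z + 2) − (13/7)| < ε.
Combining over a common denominator, (z + 8)/(z + 2) − (13/7) = [(z + 8)·7 − 13·(z + 2)] / [7·(z + 2)] = -6(z − 5) / (7(z + 2)).
So |(z + 8)/(z + 2) − (13/7)| = 6|z − 5| / (7·|z + 2|).
Require δ ≤ 7/2, so |z + 2| ≥ |7| − |z − 5| > 7 − 7/2 = 7/2.
Hence |(z + 8)/(z + 2) − (13/7)| < 6|z − 5|/(7·(7/2)) = (12/49)|z − 5|, which is < ε once |z − 5| < (49/12)ε.
Take δ = min(7/2, (49/12)ε). Then 0 < |z − 5| < δ forces both bounds, so |(z + 8)/(z + 2) − (13/7)| < ε.

δ = min(7/2, (49/12)ε)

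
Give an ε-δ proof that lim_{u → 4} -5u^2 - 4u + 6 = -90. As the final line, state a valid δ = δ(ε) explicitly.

δ = min(2, ε/54)

Let ε > 0. We want δ > 0 such that 0 < |u − 4| < δ implies |(-5u^2 - 4u + 6) + 90| < ε.
(-5u^2 - 4u + 6) + 90 = -5u^2 - 4u + 96 = (u − 4)(-5u - 24).
So |(-5u^2 - 4u + 6) + 90| = |u − 4|·|-5u - 24|.
Assume first that |u − 4| < 2, so |u| < 6. Then |-5u - 24| ≤ 5·6 + 24 = 54.
Hence |(-5u^2 - 4u + 6) + 90| ≤ 54|u − 4| < ε provided |u − 4| < ε/54.
Choosing δ = min(2, ε/54) ensures both conditions, hence |(-5u^2 - 4u + 6) + 90| < ε.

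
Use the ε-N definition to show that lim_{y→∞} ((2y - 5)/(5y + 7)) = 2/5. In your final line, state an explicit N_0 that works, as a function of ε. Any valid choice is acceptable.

Let ε > 0 be given. We seek N_0 > 0 such that y > N_0 implies |(2y - 5)/(5y + 7) − (2/5)| < ε.
(2y - 5)/(5y + 7) − (2/5) = (5(2y - 5) − 2(5y + 7)) / (5(5y + 7)) = -39/(5(5y + 7)).
For y > 0 we have 5y + 7 > 5y, so |(2y - 5)/(5y + 7) − (2/5)| = 39/(5(5y + 7)) < 39/(5·5y) = (39/25)/y.
Thus |(2y - 5)/(5y + 7) − (2/5)| < ε whenever y > (39/25)/ε.
Take N_0 = (39/25)/ε. If y > N_0 then |(2y - 5)/(5y + 7) − (2/5)| < (39/25)/y < ε.

N_0 = (39/25)/ε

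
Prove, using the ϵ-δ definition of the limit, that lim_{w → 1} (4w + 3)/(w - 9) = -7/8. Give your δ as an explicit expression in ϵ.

δ = min(4, (32/39)ϵ)

Let ϵ > 0 be given. We want δ > 0 with 0 < |w − 1| < δ ⇒ |(4w + 3)/(w - 9) + 7/8| < ϵ.
Combining over a common denominator, (4w + 3)/(w - 9) + 7/8 = [(4w + 3)·(-8) − 7·(w - 9)] / [(-8)·(w - 9)] = -39(w − 1) / ((-8)(w - 9)).
So |(4w + 3)/(w - 9) + 7/8| = 39|w − 1| / (8·|w − 9|).
Restrict δ ≤ 4. Then |w − 1| < 4 gives |w − 9| = |(w − 1) + (-8)| ≥ 8 − 4 = 4.
Hence |(4w + 3)/(w - 9) + 7/8| < 39|w − 1|/(8·4) = (39/32)|w − 1|, which is < ϵ once |w − 1| < (32/39)ϵ.
Take δ = min(4, (32/39)ϵ). Then 0 < |w − 1| < δ forces both bounds, so |(4w + 3)/(w - 9) + 7/8| < ϵ.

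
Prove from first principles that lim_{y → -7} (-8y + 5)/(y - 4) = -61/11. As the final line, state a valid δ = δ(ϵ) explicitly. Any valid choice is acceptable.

Suppose ϵ > 0. We want δ > 0 with 0 < |y + 7| < δ ⇒ |(-8y + 5)/(y - 4) + 61/11| < ϵ.
Combining over a common denominator, (-8y + 5)/(y - 4) + 61/11 = [(-8y + 5)·(-11) − 61·(y - 4)] / [(-11)·(y - 4)] = 27(y + 7) / ((-11)(y - 4)).
So |(-8y + 5)/(y - 4) + 61/11| = 27|y + 7| / (11·|y − 4|).
Restrict δ ≤ 11/2. Then |y + 7| < 11/2 gives |y − 4| = |(y + 7) + (-11)| ≥ 11 − 11/2 = 11/2.
Hence |(-8y + 5)/(y - 4) + 61/11| < 27|y + 7|/(11·(11/2)) = (54/121)|y + 7|, which is < ϵ once |y + 7| < (121/54)ϵ.
Take δ = min(11/2, (121/54)ϵ). Then 0 < |y + 7| < δ forces both bounds, so |(-8y + 5)/(y - 4) + 61/11| < ϵ.

δ = min(11/2, (121/54)ϵ)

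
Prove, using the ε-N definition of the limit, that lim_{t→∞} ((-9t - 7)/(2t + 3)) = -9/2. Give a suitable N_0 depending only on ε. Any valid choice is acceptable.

N_0 = (13/4)/ε

Let ε > 0 be given. We seek N_0 > 0 such that t > N_0 implies |(-9t - 7)/(2t + 3) + 9/2| < ε.
(-9t - 7)/(2t + 3) + 9/2 = (2(-9t - 7) − (-9)(2t + 3)) / (2(2t + 3)) = 13/(2(2t + 3)).
For t > 0 we have 2t + 3 > 2t, so |(-9t - 7)/(2t + 3) + 9/2| = 13/(2(2t + 3)) < 13/(2·2t) = (13/4)/t.
Thus |(-9t - 7)/(2t + 3) + 9/2| < ε whenever t > (13/4)/ε.
Take N_0 = (13/4)/ε. If t > N_0 then |(-9t - 7)/(2t + 3) + 9/2| < (13/4)/t < ε.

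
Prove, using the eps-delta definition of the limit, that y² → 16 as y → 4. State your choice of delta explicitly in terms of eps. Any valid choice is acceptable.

delta = min(1, eps/9)

Fix eps > 0. We seek delta > 0 with 0 < |y − 4| < delta ⇒ |y² − 16| < eps.
Factor: y² − 16 = (y − 4)(y + 4), so |y² − 16| = |y − 4|·|y + 4|.
Impose delta ≤ 1 so that |y| < 5; then |y + 4| ≤ 9.
Hence |y² − 16| ≤ 9|y − 4|, which is < eps once |y − 4| < eps/9.
Take delta = min(1, eps/9). If 0 < |y − 4| < delta then both bounds hold and |y² − 16| ≤ 9|y − 4| < 9·(eps/9) = eps.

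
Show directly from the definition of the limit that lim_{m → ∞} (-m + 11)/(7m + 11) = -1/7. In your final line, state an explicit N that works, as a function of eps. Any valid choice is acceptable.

N = (88/49)/eps

Let eps > 0 be given. For m ≥ 1, |(-m + 11)/(7m + 11) + 1/7| = |88|/(7(7m + 11)) = 88/(7(7m + 11)).
Since 7m + 11 ≥ 7m for m ≥ 1, this is ≤ 88/(7·7m) = (88/49)/m.
So |(-m + 11)/(7m + 11) + 1/7| < eps whenever m > (88/49)/eps.
Take N = (88/49)/eps. If m > N then |(-m + 11)/(7m + 11) + 1/7| ≤ (88/49)/m < eps.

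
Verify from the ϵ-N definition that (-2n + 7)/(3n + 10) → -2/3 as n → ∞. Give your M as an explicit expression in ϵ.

Let ϵ > 0 be given. For n ≥ 1, |(-2n + 7)/(3n + 10) + 2/3| = |41|/(3(3n + 10)) = 41/(3(3n + 10)).
Since 3n + 10 ≥ 3n for n ≥ 1, this is ≤ 41/(3·3n) = (41/9)/n.
So |(-2n + 7)/(3n + 10) + 2/3| < ϵ whenever n > (41/9)/ϵ.
Take M = (41/9)/ϵ. If n > M then |(-2n + 7)/(3n + 10) + 2/3| ≤ (41/9)/n < ϵ.

M = (41/9)/ϵ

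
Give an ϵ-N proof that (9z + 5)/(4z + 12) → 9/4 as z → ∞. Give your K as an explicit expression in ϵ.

K = (11/2)/ϵ

Let ϵ > 0. We seek K > 0 such that z > K implies |(9z + 5)/(4z + 12) − (9/4)| < ϵ.
(9z + 5)/(4z + 12) − (9/4) = (4(9z + 5) − 9(4z + 12)) / (4(4z + 12)) = -88/(4(4z + 12)).
For z > 0 we have 4z + 12 > 4z, so |(9z + 5)/(4z + 12) − (9/4)| = 88/(4(4z + 12)) < 88/(4·4z) = (11/2)/z.
Thus |(9z + 5)/(4z + 12) − (9/4)| < ϵ whenever z > (11/2)/ϵ.
Take K = (11/2)/ϵ. If z > K then |(9z + 5)/(4z + 12) − (9/4)| < (11/2)/z < ϵ.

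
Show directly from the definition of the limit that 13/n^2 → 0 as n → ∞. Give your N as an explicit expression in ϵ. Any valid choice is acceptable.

N = (13/ϵ)^{1/2}

Let ϵ > 0. For n ≥ 1, |13/n^2 − 0| = 13/n^2.
13/n^2 < ϵ ⇔ n^2 > 13/ϵ ⇔ n > (13/ϵ)^{1/2}.
Take N = (13/ϵ)^{1/2}. Then n > N implies 13/n^2 < ϵ.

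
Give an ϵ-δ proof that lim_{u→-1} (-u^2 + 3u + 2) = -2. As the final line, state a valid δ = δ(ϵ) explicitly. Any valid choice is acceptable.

δ = min(1, ϵ/6)

Let ϵ > 0 be given. We want δ > 0 such that 0 < |u + 1| < δ implies |(-u^2 + 3u + 2) + 2| < ϵ.
(-u^2 + 3u + 2) + 2 = -u^2 + 3u + 4 = (u + 1)(-u + 4).
So |(-u^2 + 3u + 2) + 2| = |u + 1|·|-u + 4|.
Assume first that |u + 1| < 1, so |u| < 2. Then |-u + 4| ≤ 2 + 4 = 6.
Hence |(-u^2 + 3u + 2) + 2| ≤ 6|u + 1| < ϵ provided |u + 1| < ϵ/6.
Take δ = min(1, ϵ/6). Then 0 < |u + 1| < δ gives both |u + 1| < 1 and |u + 1| < ϵ/6, so |(-u^2 + 3u + 2) + 2| < ϵ.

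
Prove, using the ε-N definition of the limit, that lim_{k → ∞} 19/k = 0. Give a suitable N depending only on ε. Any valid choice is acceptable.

N = 19/ε

Suppose ε > 0. For k ≥ 1, |19/k − 0| = 19/(k) ≤ 19/k.
We need 19/k < ε, i.e. k > 19/ε.
Take N = 19/ε. If k > N then |19/k| ≤ 19/k < ε.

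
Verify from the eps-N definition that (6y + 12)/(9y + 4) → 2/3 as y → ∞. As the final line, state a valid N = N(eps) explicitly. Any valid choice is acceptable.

N = (28/27)/eps

Let eps > 0 be given. We seek N > 0 such that y > N implies |(6y + 12)/(9y + 4) − (2/3)| < eps.
(6y + 12)/(9y + 4) − (2/3) = (9(6y + 12) − 6(9y + 4)) / (9(9y + 4)) = 84/(9(9y + 4)).
For y > 0 we have 9y + 4 > 9y, so |(6y + 12)/(9y + 4) − (2/3)| = 84/(9(9y + 4)) < 84/(9·9y) = (28/27)/y.
Thus |(6y + 12)/(9y + 4) − (2/3)| < eps whenever y > (28/27)/eps.
Take N = (28/27)/eps. If y > N then |(6y + 12)/(9y + 4) − (2/3)| < (28/27)/y < eps.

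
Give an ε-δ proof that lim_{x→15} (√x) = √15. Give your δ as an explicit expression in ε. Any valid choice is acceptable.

Suppose ε > 0. We want δ > 0 such that 0 < |x − 15| < δ implies |√x − √15| < ε.
Multiplying by the conjugate, |√x − √15| = |x − 15|/(√x + √15).
Restrict δ ≤ 15 so that |x − 15| < 15 forces x > 0, and then √x + √15 > √15.
Hence |√x − √15| < |x − 15|/√15, which is < ε once |x − 15| < √15·ε.
Take δ = min(15, √15·ε). If 0 < |x − 15| < δ then x > 0 and |√x − √15| < |x − 15|/√15 < ε.

δ = min(15, √15·ε)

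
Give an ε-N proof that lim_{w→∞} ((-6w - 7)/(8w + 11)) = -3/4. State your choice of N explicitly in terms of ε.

Let ε > 0. We seek N > 0 such that w > N implies |(-6w - 7)/(8w + 11) + 3/4| < ε.
(-6w - 7)/(8w + 11) + 3/4 = (8(-6w - 7) − (-6)(8w + 11)) / (8(8w + 11)) = 10/(8(8w + 11)).
For w > 0 we have 8w + 11 > 8w, so |(-6w - 7)/(8w + 11) + 3/4| = 10/(8(8w + 11)) < 10/(8·8w) = (5/32)/w.
Thus |(-6w - 7)/(8w + 11) + 3/4| < ε whenever w > (5/32)/ε.
Take N = (5/32)/ε. If w > N then |(-6w - 7)/(8w + 11) + 3/4| < (5/32)/w < ε.

N = (5/32)/ε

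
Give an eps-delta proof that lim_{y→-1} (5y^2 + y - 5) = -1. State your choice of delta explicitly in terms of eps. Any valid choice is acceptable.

Let eps > 0. We want delta > 0 such that 0 < |y + 1| < delta implies |(5y^2 + y - 5) + 1| < eps.
(5y^2 + y - 5) + 1 = 5y^2 + y - 4 = (y + 1)(5y - 4).
So |(5y^2 + y - 5) + 1| = |y + 1|·|5y - 4|.
Require delta ≤ 1. Then |y + 1| < 1 gives |y| < 2, and by the triangle inequality |5y - 4| ≤ 5·2 + 4 = 14.
Hence |(5y^2 + y - 5) + 1| ≤ 14|y + 1| < eps provided |y + 1| < eps/14.
Choosing delta = min(1, eps/14) ensures both conditions, hence |(5y^2 + y - 5) + 1| < eps.

delta = min(1, eps/14)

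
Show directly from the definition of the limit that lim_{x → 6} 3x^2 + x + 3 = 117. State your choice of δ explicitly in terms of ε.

Let ε > 0 be given. We want δ > 0 such that 0 < |x − 6| < δ implies |(3x^2 + x + 3) − 117| < ε.
(3x^2 + x + 3) − 117 = 3x^2 + x - 114 = (x − 6)(3x + 19).
So |(3x^2 + x + 3) − 117| = |x − 6|·|3x + 19|.
Require δ ≤ 2. Then |x − 6| < 2 gives |x| < 8, and by the triangle inequality |3x + 19| ≤ 3·8 + 19 = 43.
Hence |(3x^2 + x + 3) − 117| ≤ 43|x − 6| < ε provided |x − 6| < ε/43.
Choosing δ = min(2, ε/43) ensures both conditions, hence |(3x^2 + x + 3) − 117| < ε.

δ = min(2, ε/43)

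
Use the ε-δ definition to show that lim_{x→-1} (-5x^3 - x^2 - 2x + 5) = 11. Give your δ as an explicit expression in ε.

δ = min(1, ε/34)

Suppose ε > 0. We want δ > 0 such that 0 < |x + 1| < δ implies |(-5x^3 - x^2 - 2x + 5) − 11| < ε.
(-5x^3 - x^2 - 2x + 5) − 11 = -5x^3 - x^2 - 2x - 6 = (x + 1)(-5x^2 + 4x - 6).
So |(-5x^3 - x^2 - 2x + 5) − 11| = |x + 1|·|-5x^2 + 4x - 6|.
Assume first that |x + 1| < 1, so |x| < 2. Then |-5x^2 + 4x - 6| ≤ 5·2^2 + 4·2 + 6 = 34.
Hence |(-5x^3 - x^2 - 2x + 5) − 11| ≤ 34|x + 1| < ε provided |x + 1| < ε/34.
Take δ = min(1, ε/34). Then 0 < |x + 1| < δ gives both |x + 1| < 1 and |x + 1| < ε/34, so |(-5x^3 - x^2 - 2x + 5) − 11| < ε.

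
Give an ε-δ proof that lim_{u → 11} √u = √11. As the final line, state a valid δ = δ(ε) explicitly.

Suppose ε > 0. We want δ > 0 such that 0 < |u − 11| < δ implies |√u − √11| < ε.
Rationalise: √u − √11 = (u − 11)/(√u + √11), so |√u − √11| = |u − 11|/(√u + √11).
Restrict δ ≤ 11 so that |u − 11| < 11 forces u > 0, and then √u + √11 > √11.
Hence |√u − √11| < |u − 11|/√11, which is < ε once |u − 11| < √11·ε.
Take δ = min(11, √11·ε). If 0 < |u − 11| < δ then u > 0 and |√u − √11| < |u − 11|/√11 < ε.

δ = min(11, √11·ε)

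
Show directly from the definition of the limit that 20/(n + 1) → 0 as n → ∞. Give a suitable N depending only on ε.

N = 20/ε

Let ε > 0 be given. For n ≥ 1, |20/(n + 1) − 0| = 20/(n + 1) ≤ 20/n.
We need 20/n < ε, i.e. n > 20/ε.
Take N = 20/ε. If n > N then |20/(n + 1)| ≤ 20/n < ε.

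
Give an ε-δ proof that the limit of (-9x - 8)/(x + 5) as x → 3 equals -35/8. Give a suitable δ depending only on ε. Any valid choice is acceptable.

δ = min(4, (32/37)ε)

Suppose ε > 0. We want δ > 0 with 0 < |x − 3| < δ ⇒ |(-9x - 8)/(x + 5) + 35/8| < ε.
Combining over a common denominator, (-9x - 8)/(x + 5) + 35/8 = [(-9x - 8)·8 − (-35)·(x + 5)] / [8·(x + 5)] = -37(x − 3) / (8(x + 5)).
So |(-9x - 8)/(x + 5) + 35/8| = 37|x − 3| / (8·|x + 5|).
Restrict δ ≤ 4. Then |x − 3| < 4 gives |x + 5| = |(x − 3) + 8| ≥ 8 − 4 = 4.
Hence |(-9x - 8)/(x + 5) + 35/8| < 37|x − 3|/(8·4) = (37/32)|x − 3|, which is < ε once |x − 3| < (32/37)ε.
Take δ = min(4, (32/37)ε). Then 0 < |x − 3| < δ forces both bounds, so |(-9x - 8)/(x + 5) + 35/8| < ε.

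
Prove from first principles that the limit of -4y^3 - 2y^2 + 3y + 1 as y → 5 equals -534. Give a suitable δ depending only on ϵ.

δ = min(1, ϵ/383)

Let ϵ > 0 be given. We want δ > 0 such that 0 < |y − 5| < δ implies |(-4y^3 - 2y^2 + 3y + 1) + 534| < ϵ.
(-4y^3 - 2y^2 + 3y + 1) + 534 = -4y^3 - 2y^2 + 3y + 535 = (y − 5)(-4y^2 - 22y - 107).
So |(-4y^3 - 2y^2 + 3y + 1) + 534| = |y − 5|·|-4y^2 - 22y - 107|.
Require δ ≤ 1. Then |y − 5| < 1 gives |y| < 6, and by the triangle inequality |-4y^2 - 22y - 107| ≤ 4·6^2 + 22·6 + 107 = 383.
Hence |(-4y^3 - 2y^2 + 3y + 1) + 534| ≤ 383|y − 5| < ϵ provided |y − 5| < ϵ/383.
Choosing δ = min(1, ϵ/383) ensures both conditions, hence |(-4y^3 - 2y^2 + 3y + 1) + 534| < ϵ.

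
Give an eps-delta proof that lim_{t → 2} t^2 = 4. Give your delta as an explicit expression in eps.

Fix eps > 0. We seek delta > 0 with 0 < |t − 2| < delta ⇒ |t^2 − 4| < eps.
Factor: t^2 − 4 = (t − 2)(t + 2), so |t^2 − 4| = |t − 2|·|t + 2|.
Impose delta ≤ 1 so that |t| < 3; then |t + 2| ≤ 5.
Hence |t^2 − 4| ≤ 5|t − 2|, which is < eps once |t − 2| < eps/5.
Take delta = min(1, eps/5). If 0 < |t − 2| < delta then both bounds hold and |t^2 − 4| ≤ 5|t − 2| < 5·(eps/5) = eps.

delta = min(1, eps/5)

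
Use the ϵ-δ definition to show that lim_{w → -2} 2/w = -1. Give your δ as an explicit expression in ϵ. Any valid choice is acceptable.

Let ϵ > 0 be given. We seek δ > 0 such that 0 < |w + 2| < δ implies |2/w + 1| < ϵ.
|2/w + 1| = 2·|-2 − w|/(2·|w|) = 2|w + 2|/(2|w|).
Restrict δ ≤ 1. Then |w + 2| < 1 gives |w| > 1, so 2|w| > 2.
Then |2/w + 1| < 2|w + 2|/2, which is < ϵ when |w + 2| < ϵ.
Take δ = min(1, ϵ). Then 0 < |w + 2| < δ gives both |w + 2| < 1 and |w + 2| < ϵ, so |2/w + 1| < ϵ.

δ = min(1, ϵ)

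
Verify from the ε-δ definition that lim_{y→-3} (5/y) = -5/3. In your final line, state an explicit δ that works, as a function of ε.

δ = min(3/2, (9/10)ε)

Let ε > 0 be given. We seek δ > 0 such that 0 < |y + 3| < δ implies |5/y + 5/3| < ε.
|5/y + 5/3| = 5·|-3 − y|/(3·|y|) = 5|y + 3|/(3|y|).
Require δ ≤ 3/2 so that |y| > 3 − 3/2 = 3/2, hence 3|y| > 9/2.
Then |5/y + 5/3| < 5|y + 3|/(9/2), which is < ε when |y + 3| < (9/10)ε.
Take δ = min(3/2, (9/10)ε). Then 0 < |y + 3| < δ gives both |y + 3| < 3/2 and |y + 3| < (9/10)ε, so |5/y + 5/3| < ε.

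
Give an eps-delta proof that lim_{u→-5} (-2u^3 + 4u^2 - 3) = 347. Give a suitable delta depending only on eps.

Suppose eps > 0. We want delta > 0 such that 0 < |u + 5| < delta implies |(-2u^3 + 4u^2 - 3) − 347| < eps.
(-2u^3 + 4u^2 - 3) − 347 = -2u^3 + 4u^2 - 350 = (u + 5)(-2u^2 + 14u - 70).
So |(-2u^3 + 4u^2 - 3) − 347| = |u + 5|·|-2u^2 + 14u - 70|.
Require delta ≤ 1. Then |u + 5| < 1 gives |u| < 6, and by the triangle inequality |-2u^2 + 14u - 70| ≤ 2·6^2 + 14·6 + 70 = 226.
Hence |(-2u^3 + 4u^2 - 3) − 347| ≤ 226|u + 5| < eps provided |u + 5| < eps/226.
Choosing delta = min(1, eps/226) ensures both conditions, hence |(-2u^3 + 4u^2 - 3) − 347| < eps.

delta = min(1, eps/226)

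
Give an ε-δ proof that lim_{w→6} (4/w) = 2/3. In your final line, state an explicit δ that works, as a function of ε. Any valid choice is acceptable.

Let ε > 0 be given. We seek δ > 0 such that 0 < |w − 6| < δ implies |4/w − (2/3)| < ε.
|4/w − (2/3)| = 4·|6 − w|/(6·|w|) = 4|w − 6|/(6|w|).
Restrict δ ≤ 3. Then |w − 6| < 3 gives |w| > 3, so 6|w| > 18.
Then |4/w − (2/3)| < 4|w − 6|/18, which is < ε when |w − 6| < (9/2)ε.
Take δ = min(3, (9/2)ε). Then 0 < |w − 6| < δ gives both |w − 6| < 3 and |w − 6| < (9/2)ε, so |4/w − (2/3)| < ε.

δ = min(3, (9/2)ε)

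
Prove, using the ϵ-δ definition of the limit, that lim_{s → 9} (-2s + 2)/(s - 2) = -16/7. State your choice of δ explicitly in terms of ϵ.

δ = min(7/2, (49/4)ϵ)

Let ϵ > 0. We want δ > 0 with 0 < |s − 9| < δ ⇒ |(-2s + 2)/(s - 2) + 16/7| < ϵ.
Combining over a common denominator, (-2s + 2)/(s - 2) + 16/7 = [(-2s + 2)·7 − (-16)·(s - 2)] / [7·(s - 2)] = 2(s − 9) / (7(s - 2)).
So |(-2s + 2)/(s - 2) + 16/7| = 2|s − 9| / (7·|s − 2|).
Restrict δ ≤ 7/2. Then |s − 9| < 7/2 gives |s − 2| = |(s − 9) + 7| ≥ 7 − 7/2 = 7/2.
Hence |(-2s + 2)/(s - 2) + 16/7| < 2|s − 9|/(7·(7/2)) = (4/49)|s − 9|, which is < ϵ once |s − 9| < (49/4)ϵ.
Take δ = min(7/2, (49/4)ϵ). Then 0 < |s − 9| < δ forces both bounds, so |(-2s + 2)/(s - 2) + 16/7| < ϵ.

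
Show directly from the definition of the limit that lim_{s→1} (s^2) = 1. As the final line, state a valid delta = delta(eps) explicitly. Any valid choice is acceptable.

delta = min(1, eps/3)

Fix eps > 0. We seek delta > 0 with 0 < |s − 1| < delta ⇒ |s^2 − 1| < eps.
Factor: s^2 − 1 = (s − 1)(s + 1), so |s^2 − 1| = |s − 1|·|s + 1|.
Restrict delta ≤ 1. Then |s − 1| < 1 gives |s| < 2, so by the triangle inequality |s + 1| ≤ 2 + 1 = 3.
Hence |s^2 − 1| ≤ 3|s − 1|, which is < eps once |s − 1| < eps/3.
Take delta = min(1, eps/3). If 0 < |s − 1| < delta then both bounds hold and |s^2 − 1| ≤ 3|s − 1| < 3·(eps/3) = eps.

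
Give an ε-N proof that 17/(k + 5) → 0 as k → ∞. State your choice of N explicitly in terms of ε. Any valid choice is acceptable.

N = 17/ε

Suppose ε > 0. For k ≥ 1, |17/(k + 5) − 0| = 17/(k + 5) ≤ 17/k.
We need 17/k < ε, i.e. k > 17/ε.
Take N = 17/ε. If k > N then |17/(k + 5)| ≤ 17/k < ε.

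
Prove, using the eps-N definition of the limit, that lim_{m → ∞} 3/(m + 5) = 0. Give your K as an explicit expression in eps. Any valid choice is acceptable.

K = 3/eps

Suppose eps > 0. For m ≥ 1, |3/(m + 5) − 0| = 3/(m + 5) ≤ 3/m.
We need 3/m < eps, i.e. m > 3/eps.
Take K = 3/eps. If m > K then |3/(m + 5)| ≤ 3/m < eps.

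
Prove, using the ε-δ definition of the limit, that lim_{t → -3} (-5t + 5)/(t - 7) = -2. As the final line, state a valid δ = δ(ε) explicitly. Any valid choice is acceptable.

Let ε > 0. We want δ > 0 with 0 < |t + 3| < δ ⇒ |(-5t + 5)/(t - 7) + 2| < ε.
Combining over a common denominator, (-5t + 5)/(t - 7) + 2 = [(-5t + 5)·(-10) − 20·(t - 7)] / [(-10)·(t - 7)] = 30(t + 3) / ((-10)(t - 7)).
So |(-5t + 5)/(t - 7) + 2| = 30|t + 3| / (10·|t − 7|).
Restrict δ ≤ 5. Then |t + 3| < 5 gives |t − 7| = |(t + 3) + (-10)| ≥ 10 − 5 = 5.
Hence |(-5t + 5)/(t - 7) + 2| < 30|t + 3|/(10·5) = (3/5)|t + 3|, which is < ε once |t + 3| < (5/3)ε.
Take δ = min(5, (5/3)ε). Then 0 < |t + 3| < δ forces both bounds, so |(-5t + 5)/(t - 7) + 2| < ε.

δ = min(5, (5/3)ε)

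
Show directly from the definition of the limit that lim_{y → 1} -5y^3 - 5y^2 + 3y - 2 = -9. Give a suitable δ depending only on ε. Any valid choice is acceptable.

δ = min(1, ε/47)

Let ε > 0. We want δ > 0 such that 0 < |y − 1| < δ implies |(-5y^3 - 5y^2 + 3y - 2) + 9| < ε.
(-5y^3 - 5y^2 + 3y - 2) + 9 = -5y^3 - 5y^2 + 3y + 7 = (y − 1)(-5y^2 - 10y - 7).
So |(-5y^3 - 5y^2 + 3y - 2) + 9| = |y − 1|·|-5y^2 - 10y - 7|.
Assume first that |y − 1| < 1, so |y| < 2. Then |-5y^2 - 10y - 7| ≤ 5·2^2 + 10·2 + 7 = 47.
Hence |(-5y^3 - 5y^2 + 3y - 2) + 9| ≤ 47|y − 1| < ε provided |y − 1| < ε/47.
Take δ = min(1, ε/47). Then 0 < |y − 1| < δ gives both |y − 1| < 1 and |y − 1| < ε/47, so |(-5y^3 - 5y^2 + 3y - 2) + 9| < ε.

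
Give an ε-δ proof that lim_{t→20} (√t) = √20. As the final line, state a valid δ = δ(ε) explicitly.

Let ε > 0. We want δ > 0 such that 0 < |t − 20| < δ implies |√t − √20| < ε.
Rationalise: √t − √20 = (t − 20)/(√t + √20), so |√t − √20| = |t − 20|/(√t + √20).
Restrict δ ≤ 20 so that |t − 20| < 20 forces t > 0, and then √t + √20 > √20.
Hence |√t − √20| < |t − 20|/√20, which is < ε once |t − 20| < √20·ε.
Take δ = min(20, √20·ε). If 0 < |t − 20| < δ then t > 0 and |√t − √20| < |t − 20|/√20 < ε.

δ = min(20, √20·ε)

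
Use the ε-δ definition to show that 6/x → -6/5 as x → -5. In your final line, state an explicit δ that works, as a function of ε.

Let ε > 0 be given. We seek δ > 0 such that 0 < |x + 5| < δ implies |6/x + 6/5| < ε.
|6/x + 6/5| = 6·|-5 − x|/(5·|x|) = 6|x + 5|/(5|x|).
Restrict δ ≤ 5/2. Then |x + 5| < 5/2 gives |x| > 5/2, so 5|x| > 25/2.
Then |6/x + 6/5| < 6|x + 5|/(25/2), which is < ε when |x + 5| < (25/12)ε.
Take δ = min(5/2, (25/12)ε). Then 0 < |x + 5| < δ gives both |x + 5| < 5/2 and |x + 5| < (25/12)ε, so |6/x + 6/5| < ε.

δ = min(5/2, (25/12)ε)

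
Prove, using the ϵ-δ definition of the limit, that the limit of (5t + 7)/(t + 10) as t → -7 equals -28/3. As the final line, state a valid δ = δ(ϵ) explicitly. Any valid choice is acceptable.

Suppose ϵ > 0. We want δ > 0 with 0 < |t + 7| < δ ⇒ |(5t + 7)/(t + 10) + 28/3| < ϵ.
Combining over a common denominator, (5t + 7)/(t + 10) + 28/3 = [(5t + 7)·3 − (-28)·(t + 10)] / [3·(t + 10)] = 43(t + 7) / (3(t + 10)).
So |(5t + 7)/(t + 10) + 28/3| = 43|t + 7| / (3·|t + 10|).
Require δ ≤ 3/2, so |t + 10| ≥ |3| − |t + 7| > 3 − 3/2 = 3/2.
Hence |(5t + 7)/(t + 10) + 28/3| < 43|t + 7|/(3·(3/2)) = (86/9)|t + 7|, which is < ϵ once |t + 7| < (9/86)ϵ.
Take δ = min(3/2, (9/86)ϵ). Then 0 < |t + 7| < δ forces both bounds, so |(5t + 7)/(t + 10) + 28/3| < ϵ.

δ = min(3/2, (9/86)ϵ)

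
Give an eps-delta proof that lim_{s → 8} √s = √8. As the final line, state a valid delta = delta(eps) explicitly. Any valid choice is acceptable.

Let eps > 0 be given. We want delta > 0 such that 0 < |s − 8| < delta implies |√s − √8| < eps.
Rationalise: √s − √8 = (s − 8)/(√s + √8), so |√s − √8| = |s − 8|/(√s + √8).
Restrict delta ≤ 8 so that |s − 8| < 8 forces s > 0, and then √s + √8 > √8.
Hence |√s − √8| < |s − 8|/√8, which is < eps once |s − 8| < √8·eps.
Take delta = min(8, √8·eps). If 0 < |s − 8| < delta then s > 0 and |√s − √8| < |s − 8|/√8 < eps.

delta = min(8, √8·eps)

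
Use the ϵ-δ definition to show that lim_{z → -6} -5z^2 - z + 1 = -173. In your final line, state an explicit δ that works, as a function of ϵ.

Suppose ϵ > 0. We want δ > 0 such that 0 < |z + 6| < δ implies |(-5z^2 - z + 1) + 173| < ϵ.
(-5z^2 - z + 1) + 173 = -5z^2 - z + 174 = (z + 6)(-5z + 29).
So |(-5z^2 - z + 1) + 173| = |z + 6|·|-5z + 29|.
Assume first that |z + 6| < 1, so |z| < 7. Then |-5z + 29| ≤ 5·7 + 29 = 64.
Hence |(-5z^2 - z + 1) + 173| ≤ 64|z + 6| < ϵ provided |z + 6| < ϵ/64.
Choosing δ = min(1, ϵ/64) ensures both conditions, hence |(-5z^2 - z + 1) + 173| < ϵ.

δ = min(1, ϵ/64)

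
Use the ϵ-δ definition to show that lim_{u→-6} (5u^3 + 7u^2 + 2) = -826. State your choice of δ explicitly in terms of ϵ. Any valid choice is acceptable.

δ = min(1, ϵ/544)

Let ϵ > 0 be given. We want δ > 0 such that 0 < |u + 6| < δ implies |(5u^3 + 7u^2 + 2) + 826| < ϵ.
(5u^3 + 7u^2 + 2) + 826 = 5u^3 + 7u^2 + 828 = (u + 6)(5u^2 - 23u + 138).
So |(5u^3 + 7u^2 + 2) + 826| = |u + 6|·|5u^2 - 23u + 138|.
Require δ ≤ 1. Then |u + 6| < 1 gives |u| < 7, and by the triangle inequality |5u^2 - 23u + 138| ≤ 5·7^2 + 23·7 + 138 = 544.
Hence |(5u^3 + 7u^2 + 2) + 826| ≤ 544|u + 6| < ϵ provided |u + 6| < ϵ/544.
Choosing δ = min(1, ϵ/544) ensures both conditions, hence |(5u^3 + 7u^2 + 2) + 826| < ϵ.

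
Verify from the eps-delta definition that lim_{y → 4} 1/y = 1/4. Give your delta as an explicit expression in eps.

delta = min(2, 8eps)

Let eps > 0. We seek delta > 0 such that 0 < |y − 4| < delta implies |1/y − (1/4)| < eps.
|1/y − (1/4)| = |4 − y|/(4·|y|) = |y − 4|/(4|y|).
Require delta ≤ 2 so that |y| > 4 − 2 = 2, hence 4|y| > 8.
Then |1/y − (1/4)| < |y − 4|/8, which is < eps when |y − 4| < 8eps.
Take delta = min(2, 8eps). Then 0 < |y − 4| < delta gives both |y − 4| < 2 and |y − 4| < 8eps, so |1/y − (1/4)| < eps.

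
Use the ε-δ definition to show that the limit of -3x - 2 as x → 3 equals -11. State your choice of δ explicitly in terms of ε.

Let ε > 0 be given. We need δ > 0 so that 0 < |x − 3| < δ implies |(-3x - 2) + 11| < ε.
Since (-3x - 2) + 11 = -3(x − 3), we have |(-3x - 2) + 11| = 3|x − 3|.
So 3|x − 3| < ε exactly when |x − 3| < ε/3.
Take δ = ε/3. If 0 < |x − 3| < δ then |(-3x - 2) + 11| = 3|x − 3| < 3·(ε/3) = ε.

δ = ε/3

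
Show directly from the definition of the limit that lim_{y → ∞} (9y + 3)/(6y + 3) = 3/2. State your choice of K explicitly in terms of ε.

Suppose ε > 0. We seek K > 0 such that y > K implies |(9y + 3)/(6y + 3) − (3/2)| < ε.
(9y + 3)/(6y + 3) − (3/2) = (6(9y + 3) − 9(6y + 3)) / (6(6y + 3)) = -9/(6(6y + 3)).
For y > 0 we have 6y + 3 > 6y, so |(9y + 3)/(6y + 3) − (3/2)| = 9/(6(6y + 3)) < 9/(6·6y) = (1/4)/y.
Thus |(9y + 3)/(6y + 3) − (3/2)| < ε whenever y > (1/4)/ε.
Take K = (1/4)/ε. If y > K then |(9y + 3)/(6y + 3) − (3/2)| < (1/4)/y < ε.

K = (1/4)/ε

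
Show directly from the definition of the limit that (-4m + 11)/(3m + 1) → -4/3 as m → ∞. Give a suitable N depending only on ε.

Fix ε > 0. For m ≥ 1, |(-4m + 11)/(3m + 1) + 4/3| = |37|/(3(3m + 1)) = 37/(3(3m + 1)).
Since 3m + 1 ≥ 3m for m ≥ 1, this is ≤ 37/(3·3m) = (37/9)/m.
So |(-4m + 11)/(3m + 1) + 4/3| < ε whenever m > (37/9)/ε.
Take N = (37/9)/ε. If m > N then |(-4m + 11)/(3m + 1) + 4/3| ≤ (37/9)/m < ε.

N = (37/9)/ε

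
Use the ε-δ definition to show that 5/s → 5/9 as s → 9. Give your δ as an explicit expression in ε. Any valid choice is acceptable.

Fix ε > 0. We seek δ > 0 such that 0 < |s − 9| < δ implies |5/s − (5/9)| < ε.
|5/s − (5/9)| = 5·|9 − s|/(9·|s|) = 5|s − 9|/(9|s|).
Restrict δ ≤ 9/2. Then |s − 9| < 9/2 gives |s| > 9/2, so 9|s| > 81/2.
Then |5/s − (5/9)| < 5|s − 9|/(81/2), which is < ε when |s − 9| < (81/10)ε.
Take δ = min(9/2, (81/10)ε). Then 0 < |s − 9| < δ gives both |s − 9| < 9/2 and |s − 9| < (81/10)ε, so |5/s − (5/9)| < ε.

δ = min(9/2, (81/10)ε)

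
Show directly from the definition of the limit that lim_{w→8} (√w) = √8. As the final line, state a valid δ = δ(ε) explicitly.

Suppose ε > 0. We want δ > 0 such that 0 < |w − 8| < δ implies |√w − √8| < ε.
Rationalise: √w − √8 = (w − 8)/(√w + √8), so |√w − √8| = |w − 8|/(√w + √8).
Restrict δ ≤ 8 so that |w − 8| < 8 forces w > 0, and then √w + √8 > √8.
Hence |√w − √8| < |w − 8|/√8, which is < ε once |w − 8| < √8·ε.
Take δ = min(8, √8·ε). If 0 < |w − 8| < δ then w > 0 and |√w − √8| < |w − 8|/√8 < ε.

δ = min(8, √8·ε)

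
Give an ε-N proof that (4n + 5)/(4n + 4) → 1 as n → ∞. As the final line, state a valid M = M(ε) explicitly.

M = (1/4)/ε

Let ε > 0 be given. For n ≥ 1, |(4n + 5)/(4n + 4) − 1| = |4|/(4(4n + 4)) = 4/(4(4n + 4)).
Since 4n + 4 ≥ 4n for n ≥ 1, this is ≤ 4/(4·4n) = (1/4)/n.
So |(4n + 5)/(4n + 4) − 1| < ε whenever n > (1/4)/ε.
Take M = (1/4)/ε. If n > M then |(4n + 5)/(4n + 4) − 1| ≤ (1/4)/n < ε.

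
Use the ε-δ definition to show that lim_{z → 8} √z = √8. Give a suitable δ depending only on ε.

Let ε > 0 be given. We want δ > 0 such that 0 < |z − 8| < δ implies |√z − √8| < ε.
Multiplying by the conjugate, |√z − √8| = |z − 8|/(√z + √8).
Restrict δ ≤ 8 so that |z − 8| < 8 forces z > 0, and then √z + √8 > √8.
Hence |√z − √8| < |z − 8|/√8, which is < ε once |z − 8| < √8·ε.
Take δ = min(8, √8·ε). If 0 < |z − 8| < δ then z > 0 and |√z − √8| < |z − 8|/√8 < ε.

δ = min(8, √8·ε)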